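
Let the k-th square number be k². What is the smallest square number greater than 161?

169

Solve n² > 161 for integer n.
The largest n with value ≤ 161 is 12 (since 144 ≤ 161 < 169), so the first above is n = 13, value 169.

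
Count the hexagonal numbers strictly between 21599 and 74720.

The n-th hexagonal number is n(2n−1).
Smallest index with value > 21599: n = 105 (giving 21945).
Largest index with value < 74720: n = 193 (giving 74305).
Indices 105 through 193: 89 terms.

89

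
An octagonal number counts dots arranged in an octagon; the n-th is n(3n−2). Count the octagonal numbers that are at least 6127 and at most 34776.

The n-th octagonal number is n(3n−2).
Smallest index with value ≥ 6127: n = 46 (giving 6256).
Largest index with value ≤ 34776: n = 108 (giving 34776).
Indices 46 through 108: 63 terms.

63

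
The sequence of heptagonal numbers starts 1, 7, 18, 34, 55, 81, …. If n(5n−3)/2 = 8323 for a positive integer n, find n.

Set n(5n−3)/2 = 8323, giving 5n² − 3n − 16646 = 0.
The discriminant is 9 + 40·8323 = 332929, and √332929 = 577.
So n = (3 + 577) / 10 = 580/10 = 58.

58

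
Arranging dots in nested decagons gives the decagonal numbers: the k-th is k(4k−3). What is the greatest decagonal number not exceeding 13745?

Solve n(4n−3) ≤ 13745 for integer n.
n = 58 gives 13282 ≤ 13745, while n = 59 gives 13747 > 13745; so the answer is 13282.

13282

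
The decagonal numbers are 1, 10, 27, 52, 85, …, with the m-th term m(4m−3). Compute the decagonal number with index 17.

1105

17·(4·17 − 3) = 17·65 = 1105.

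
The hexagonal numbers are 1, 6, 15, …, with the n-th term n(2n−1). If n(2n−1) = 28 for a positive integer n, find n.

4

Set n(2n−1) = 28, giving 2n² − n − 28 = 0.
The discriminant is 1 + 8·28 = 225, and √225 = 15.
So n = (1 + 15) / 4 = 16/4 = 4.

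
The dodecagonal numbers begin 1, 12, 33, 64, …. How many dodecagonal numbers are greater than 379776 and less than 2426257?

The n-th dodecagonal number is n(5n−4).
Smallest index with value > 379776: n = 277 (giving 382537).
Largest index with value < 2426257: n = 696 (giving 2419296).
Indices 277 through 696: 420 terms.

420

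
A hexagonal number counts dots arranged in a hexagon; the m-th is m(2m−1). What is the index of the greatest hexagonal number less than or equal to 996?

Solve n(2n−1) ≤ 996 for integer n.
n = 22 gives 946 ≤ 996, while n = 23 gives 1035 > 996; so the answer is index 22.

22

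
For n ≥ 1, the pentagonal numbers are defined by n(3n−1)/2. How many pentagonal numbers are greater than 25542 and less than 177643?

The n-th pentagonal number is n(3n−1)/2.
Smallest index with value > 25542: n = 131 (giving 25676).
Largest index with value < 177643: n = 344 (giving 177332).
Indices 131 through 344: 214 terms.

214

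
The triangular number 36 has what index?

Set n(n+1)/2 = 36, giving n² + n − 72 = 0.
So n = (-1 + 17) / 2 = 16/2 = 8.

8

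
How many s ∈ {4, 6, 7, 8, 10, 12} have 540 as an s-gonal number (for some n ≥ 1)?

2

s = 4: P(4, 23) = 529 and P(4, 24) = 576; 540 is not s-gonal.
s = 6: P(6, 16) = 496 and P(6, 17) = 561; 540 is not s-gonal.
s = 7: P(7, 15) = 540. ✓
s = 8: P(8, 13) = 481 and P(8, 14) = 560; 540 is not s-gonal.
s = 10: P(10, 12) = 540. ✓
s = 12: P(12, 10) = 460 and P(12, 11) = 561; 540 is not s-gonal.
Hits: s ∈ {7, 10} → 2.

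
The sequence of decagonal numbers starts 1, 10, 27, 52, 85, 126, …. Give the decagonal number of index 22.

The 22nd decagonal number is n(4n−3) with n = 22.
22·(4·22 − 3) = 22·85 = 1870.

1870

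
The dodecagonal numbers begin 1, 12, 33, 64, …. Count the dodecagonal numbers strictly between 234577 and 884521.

203

The n-th dodecagonal number is n(5n−4).
Smallest index with value > 234577: n = 218 (giving 236748).
Largest index with value < 884521: n = 420 (giving 880320).
Indices 218 through 420: 203 terms.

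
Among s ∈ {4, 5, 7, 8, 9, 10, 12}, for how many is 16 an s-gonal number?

s = 4: P(4, 4) = 16. ✓
s = 5: P(5, 3) = 12 and P(5, 4) = 22; 16 is not s-gonal.
s = 7: P(7, 2) = 7 and P(7, 3) = 18; 16 is not s-gonal.
s = 8: P(8, 2) = 8 and P(8, 3) = 21; 16 is not s-gonal.
s = 9: P(9, 2) = 9 and P(9, 3) = 24; 16 is not s-gonal.
s = 10: P(10, 2) = 10 and P(10, 3) = 27; 16 is not s-gonal.
s = 12: P(12, 2) = 12 and P(12, 3) = 33; 16 is not s-gonal.
Hits: s ∈ {4} → 1.

1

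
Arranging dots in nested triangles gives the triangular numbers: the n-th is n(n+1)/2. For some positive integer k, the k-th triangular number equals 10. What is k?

4

Set n(n+1)/2 = 10, giving n² + n − 20 = 0.
The discriminant is 1 + 8·10 = 81, and √81 = 9.
So n = (-1 + 9) / 2 = 8/2 = 4.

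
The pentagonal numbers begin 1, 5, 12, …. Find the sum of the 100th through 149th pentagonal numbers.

Σ i(3i−1)/2 = (3Σi² − Σi) / 2 over i = 100..149.
Σi = 11175 − 4950 = 6225 and Σi² = 1113775 − 328350 = 785425.
(3·785425 − 1·6225) / 2 = 2350050/2 = 1175025.

1175025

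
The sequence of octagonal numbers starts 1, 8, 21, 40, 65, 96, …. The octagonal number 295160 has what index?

314

Set n(3n−2) = 295160, giving 3n² − 2n − 295160 = 0.
So n = (2 + 1882) / 6 = 1884/6 = 314.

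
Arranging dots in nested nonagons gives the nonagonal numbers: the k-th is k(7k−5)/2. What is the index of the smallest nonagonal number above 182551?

Solve n(7n−5)/2 > 182551 for integer n.
The largest n with value ≤ 182551 is 228 (since 181374 ≤ 182551 < 182971), so the first above is n = 229, value 182971.

229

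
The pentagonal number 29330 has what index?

Set n(3n−1)/2 = 29330, giving 3n² − n − 58660 = 0.
The discriminant is 1 + 24·29330 = 703921, and √703921 = 839.
So n = (1 + 839) / 6 = 840/6 = 140.

140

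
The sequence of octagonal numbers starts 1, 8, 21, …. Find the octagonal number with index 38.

The 38th octagonal number is n(3n−2) with n = 38.
38·(3·38 − 2) = 38·112 = 4256.

4256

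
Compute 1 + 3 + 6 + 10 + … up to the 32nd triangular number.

5984

Σ i(i+1)/2 = (Σi² + Σi) / 2 over i = 1..32.
Σi = 528 and Σi² = 11440.
(1·11440 + 1·528) / 2 = 11968/2 = 5984.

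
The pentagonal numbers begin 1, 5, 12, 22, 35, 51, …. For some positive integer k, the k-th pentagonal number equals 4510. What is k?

55

Set n(3n−1)/2 = 4510, giving 3n² − n − 9020 = 0.
The discriminant is 1 + 24·4510 = 108241, and √108241 = 329.
So n = (1 + 329) / 6 = 330/6 = 55.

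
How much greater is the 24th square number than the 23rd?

n² − (n−1)² = 2n − 1, so 24² − 23² = 2·24 − 1 = 47.

47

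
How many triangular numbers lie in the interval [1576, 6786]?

The n-th triangular number is n(n+1)/2.
Smallest index with value ≥ 1576: n = 56 (giving 1596).
Largest index with value ≤ 6786: n = 116 (giving 6786).
Indices 56 through 116: 61 terms.

61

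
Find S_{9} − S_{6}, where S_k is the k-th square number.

45

9² = 81 and 6² = 36.
Difference: 81 − 36 = 45.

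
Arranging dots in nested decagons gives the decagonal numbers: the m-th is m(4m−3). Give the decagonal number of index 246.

246·(4·246 − 3) = 246·981 = 241326.

241326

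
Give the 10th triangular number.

55

The 10th triangular number is n(n+1)/2 with n = 10.
10·11/2 = 110/2 = 55.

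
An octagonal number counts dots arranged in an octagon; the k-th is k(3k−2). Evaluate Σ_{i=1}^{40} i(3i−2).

Σ i(3i−2) = 3Σi² − 2Σi over i = 1..40.
Σi = 820 and Σi² = 22140.
3·22140 − 2·820 = 64780.

64780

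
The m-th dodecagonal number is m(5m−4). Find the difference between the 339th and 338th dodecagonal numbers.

Consecutive dodecagonal numbers differ by 10n − 9: here 10·339 − 9 = 3381.

3381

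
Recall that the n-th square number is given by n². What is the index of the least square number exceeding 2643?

Solve n² > 2643 for integer n.
The largest n with value ≤ 2643 is 51 (since 2601 ≤ 2643 < 2704), so the first above is n = 52, value 2704.

52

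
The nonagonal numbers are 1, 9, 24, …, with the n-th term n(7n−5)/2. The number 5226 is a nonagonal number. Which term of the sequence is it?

39

Set n(7n−5)/2 = 5226, giving 7n² − 5n − 10452 = 0.
So n = (5 + 541) / 14 = 546/14 = 39.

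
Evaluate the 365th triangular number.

The 365th triangular number is n(n+1)/2 with n = 365.
365·366/2 = 133590/2 = 66795.

66795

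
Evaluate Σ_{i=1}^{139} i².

Σ_{i=1}^{139} i² = 139·140·279/6 = 904890.

904890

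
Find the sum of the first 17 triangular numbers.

Σ i(i+1)/2 = (Σi² + Σi) / 2 over i = 1..17.
Σi = 153 and Σi² = 1785.
(1·1785 + 1·153) / 2 = 1938/2 = 969.

969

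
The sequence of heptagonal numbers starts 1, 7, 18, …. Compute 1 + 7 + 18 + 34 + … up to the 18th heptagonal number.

5016

Σ i(5i−3)/2 = (5Σi² − 3Σi) / 2 over i = 1..18.
Σi = 171 and Σi² = 2109.
(5·2109 − 3·171) / 2 = 10032/2 = 5016.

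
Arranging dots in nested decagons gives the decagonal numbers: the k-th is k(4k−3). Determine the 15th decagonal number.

855

15·(4·15 − 3) = 15·57 = 855.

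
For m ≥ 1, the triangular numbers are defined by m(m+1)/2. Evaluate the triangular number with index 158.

12561

The 158th triangular number is n(n+1)/2 with n = 158.
158·159/2 = 25122/2 = 12561.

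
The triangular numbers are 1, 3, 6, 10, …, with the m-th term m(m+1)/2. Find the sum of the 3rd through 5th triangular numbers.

31

Σ i(i+1)/2 = (Σi² + Σi) / 2 over i = 3..5.
Σi = 15 − 3 = 12 and Σi² = 55 − 5 = 50.
(1·50 + 1·12) / 2 = 62/2 = 31.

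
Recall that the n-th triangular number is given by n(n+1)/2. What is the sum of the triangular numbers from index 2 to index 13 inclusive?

454

Σ i(i+1)/2 = (Σi² + Σi) / 2 over i = 2..13.
Σi = 91 − 1 = 90 and Σi² = 819 − 1 = 818.
(1·818 + 1·90) / 2 = 908/2 = 454.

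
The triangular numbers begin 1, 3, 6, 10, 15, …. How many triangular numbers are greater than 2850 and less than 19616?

122

The n-th triangular number is n(n+1)/2.
Smallest index with value > 2850: n = 76 (giving 2926).
Largest index with value < 19616: n = 197 (giving 19503).
Indices 76 through 197: 122 terms.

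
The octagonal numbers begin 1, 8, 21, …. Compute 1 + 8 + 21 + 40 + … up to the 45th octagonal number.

92115

Σ i(3i−2) = 3Σi² − 2Σi over i = 1..45.
Σi = 1035 and Σi² = 31395.
3·31395 − 2·1035 = 92115.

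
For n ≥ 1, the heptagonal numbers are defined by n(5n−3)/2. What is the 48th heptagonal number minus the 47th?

Consecutive heptagonal numbers differ by 5n − 4: here 5·48 − 4 = 236.

236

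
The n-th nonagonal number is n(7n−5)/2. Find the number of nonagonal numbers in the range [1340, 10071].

35

The n-th nonagonal number is n(7n−5)/2.
Smallest index with value ≥ 1340: n = 20 (giving 1350).
Largest index with value ≤ 10071: n = 54 (giving 10071).
Indices 20 through 54: 35 terms.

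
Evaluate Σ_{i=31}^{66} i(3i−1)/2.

131976

Σ i(3i−1)/2 = (3Σi² − Σi) / 2 over i = 31..66.
Σi = 2211 − 465 = 1746 and Σi² = 98021 − 9455 = 88566.
(3·88566 − 1·1746) / 2 = 263952/2 = 131976.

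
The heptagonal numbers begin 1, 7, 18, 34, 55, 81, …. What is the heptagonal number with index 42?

4347

The 42nd heptagonal number is n(5n−3)/2 with n = 42.
42·(5·42 − 3)/2 = 42·207/2 = 4347.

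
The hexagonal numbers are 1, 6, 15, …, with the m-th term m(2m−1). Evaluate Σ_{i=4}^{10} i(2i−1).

Σ i(2i−1) = 2Σi² − Σi over i = 4..10.
Σi = 55 − 6 = 49 and Σi² = 385 − 14 = 371.
2·371 − 1·49 = 693.

693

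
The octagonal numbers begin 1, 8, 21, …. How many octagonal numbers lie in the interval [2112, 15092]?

The n-th octagonal number is n(3n−2).
Smallest index with value ≥ 2112: n = 27 (giving 2133).
Largest index with value ≤ 15092: n = 71 (giving 14981).
Indices 27 through 71: 45 terms.

45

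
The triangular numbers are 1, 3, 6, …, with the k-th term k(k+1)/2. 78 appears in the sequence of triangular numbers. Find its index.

12

Set n(n+1)/2 = 78, giving n² + n − 156 = 0.
So n = (-1 + 25) / 2 = 24/2 = 12.
Check: 12·13/2 = 78. ✓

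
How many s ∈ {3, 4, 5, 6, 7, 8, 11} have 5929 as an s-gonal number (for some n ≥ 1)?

s = 3: P(3, 108) = 5886 and P(3, 109) = 5995; 5929 is not s-gonal.
s = 4: P(4, 77) = 5929. ✓
s = 5: P(5, 63) = 5922 and P(5, 64) = 6112; 5929 is not s-gonal.
s = 6: P(6, 54) = 5778 and P(6, 55) = 5995; 5929 is not s-gonal.
s = 7: P(7, 49) = 5929. ✓
s = 8: P(8, 44) = 5720 and P(8, 45) = 5985; 5929 is not s-gonal.
s = 11: P(11, 36) = 5706 and P(11, 37) = 6031; 5929 is not s-gonal.
Hits: s ∈ {4, 7} → 2.

2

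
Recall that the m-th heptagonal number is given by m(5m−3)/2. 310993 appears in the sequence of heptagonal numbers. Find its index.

353

Set n(5n−3)/2 = 310993, giving 5n² − 3n − 621986 = 0.
The discriminant is 9 + 40·310993 = 12439729, and √12439729 = 3527.
So n = (3 + 3527) / 10 = 3530/10 = 353.
Check: 353·(5·353 − 3)/2 = 310993. ✓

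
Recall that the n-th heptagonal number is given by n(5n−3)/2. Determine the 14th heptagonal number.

469

The 14th heptagonal number is n(5n−3)/2 with n = 14.
14·(5·14 − 3)/2 = 14·67/2 = 469.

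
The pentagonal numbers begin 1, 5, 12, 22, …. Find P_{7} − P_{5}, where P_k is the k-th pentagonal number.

35

7·(3·7 − 1)/2 = 70 and 5·(3·5 − 1)/2 = 35.
Difference: 70 − 35 = 35.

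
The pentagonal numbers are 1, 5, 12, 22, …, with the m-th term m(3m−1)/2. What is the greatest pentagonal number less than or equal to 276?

247

Solve n(3n−1)/2 ≤ 276 for integer n.
n = 13 gives 247 ≤ 276, while n = 14 gives 287 > 276; so the answer is 247.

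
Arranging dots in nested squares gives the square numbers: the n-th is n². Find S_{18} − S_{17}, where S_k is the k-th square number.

35

n² − (n−1)² = 2n − 1, so 18² − 17² = 2·18 − 1 = 35.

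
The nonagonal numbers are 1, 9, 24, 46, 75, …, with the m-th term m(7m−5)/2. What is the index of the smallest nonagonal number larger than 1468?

Solve n(7n−5)/2 > 1468 for integer n.
The largest n with value ≤ 1468 is 20 (since 1350 ≤ 1468 < 1491), so the first above is n = 21, value 1491.

21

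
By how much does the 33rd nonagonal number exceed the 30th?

33·(7·33 − 5)/2 = 3729 and 30·(7·30 − 5)/2 = 3075.
Difference: 3729 − 3075 = 654.

654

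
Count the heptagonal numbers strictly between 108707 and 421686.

The n-th heptagonal number is n(5n−3)/2.
Smallest index with value > 108707: n = 209 (giving 108889).
Largest index with value < 421686: n = 410 (giving 419635).
Indices 209 through 410: 202 terms.

202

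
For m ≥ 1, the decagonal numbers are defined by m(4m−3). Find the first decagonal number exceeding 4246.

Solve n(4n−3) > 4246 for integer n.
The largest n with value ≤ 4246 is 32 (since 4000 ≤ 4246 < 4257), so the first above is n = 33, value 4257.

4257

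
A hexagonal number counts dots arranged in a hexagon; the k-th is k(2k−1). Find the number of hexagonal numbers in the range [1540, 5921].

The n-th hexagonal number is n(2n−1).
Smallest index with value ≥ 1540: n = 28 (giving 1540).
Largest index with value ≤ 5921: n = 54 (giving 5778).
Indices 28 through 54: 27 terms.

27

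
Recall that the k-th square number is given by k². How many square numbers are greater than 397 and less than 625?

The n-th square number is n².
Smallest index with value > 397: n = 20 (giving 400).
Largest index with value < 625: n = 24 (giving 576).
Indices 20 through 24: 5 terms.

5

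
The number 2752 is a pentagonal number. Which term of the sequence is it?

Set n(3n−1)/2 = 2752, giving 3n² − n − 5504 = 0.
The discriminant is 1 + 24·2752 = 66049, and √66049 = 257.
So n = (1 + 257) / 6 = 258/6 = 43.

43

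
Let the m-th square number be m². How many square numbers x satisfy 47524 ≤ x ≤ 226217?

The n-th square number is n².
Smallest index with value ≥ 47524: n = 218 (giving 47524).
Largest index with value ≤ 226217: n = 475 (giving 225625).
Indices 218 through 475: 258 terms.

258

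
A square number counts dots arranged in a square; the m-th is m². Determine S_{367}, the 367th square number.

The 367th square number is n² with n = 367.
367² = 134689.

134689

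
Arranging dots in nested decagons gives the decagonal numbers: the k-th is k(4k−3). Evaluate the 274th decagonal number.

299482

The 274th decagonal number is n(4n−3) with n = 274.
274·(4·274 − 3) = 274·1093 = 299482.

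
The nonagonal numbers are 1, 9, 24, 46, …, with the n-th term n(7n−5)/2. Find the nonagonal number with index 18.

The 18th nonagonal number is n(7n−5)/2 with n = 18.
18·(7·18 − 5)/2 = 18·121/2 = 1089.

1089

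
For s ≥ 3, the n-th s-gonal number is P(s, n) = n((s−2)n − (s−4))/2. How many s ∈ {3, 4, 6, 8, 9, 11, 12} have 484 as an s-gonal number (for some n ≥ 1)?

1

s = 3: P(3, 30) = 465 and P(3, 31) = 496; 484 is not s-gonal.
s = 4: P(4, 22) = 484. ✓
s = 6: P(6, 15) = 435 and P(6, 16) = 496; 484 is not s-gonal.
s = 8: P(8, 13) = 481 and P(8, 14) = 560; 484 is not s-gonal.
s = 9: P(9, 12) = 474 and P(9, 13) = 559; 484 is not s-gonal.
s = 11: P(11, 10) = 415 and P(11, 11) = 506; 484 is not s-gonal.
s = 12: P(12, 10) = 460 and P(12, 11) = 561; 484 is not s-gonal.
Hits: s ∈ {4} → 1.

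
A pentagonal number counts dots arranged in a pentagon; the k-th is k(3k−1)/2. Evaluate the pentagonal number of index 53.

4187

The 53rd pentagonal number is n(3n−1)/2 with n = 53.
53·(3·53 − 1)/2 = 53·158/2 = 53·79 = 4187.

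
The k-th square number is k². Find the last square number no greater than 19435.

19321

Solve n² ≤ 19435 for integer n.
n = 139 gives 19321 ≤ 19435, while n = 140 gives 19600 > 19435; so the answer is 19321.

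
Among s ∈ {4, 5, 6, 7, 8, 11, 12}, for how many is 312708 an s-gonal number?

s = 4: P(4, 559) = 312481 and P(4, 560) = 313600; 312708 is not s-gonal.
s = 5: P(5, 456) = 311676 and P(5, 457) = 313045; 312708 is not s-gonal.
s = 6: P(6, 395) = 311655 and P(6, 396) = 313236; 312708 is not s-gonal.
s = 7: P(7, 353) = 310993 and P(7, 354) = 312759; 312708 is not s-gonal.
s = 8: P(8, 323) = 312341 and P(8, 324) = 314280; 312708 is not s-gonal.
s = 11: P(11, 264) = 312708. ✓
s = 12: P(12, 250) = 311500 and P(12, 251) = 314001; 312708 is not s-gonal.
Hits: s ∈ {11} → 1.

1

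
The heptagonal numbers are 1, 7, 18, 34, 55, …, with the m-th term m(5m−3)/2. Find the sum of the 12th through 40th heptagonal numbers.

Σ i(5i−3)/2 = (5Σi² − 3Σi) / 2 over i = 12..40.
Σi = 820 − 66 = 754 and Σi² = 22140 − 506 = 21634.
(5·21634 − 3·754) / 2 = 105908/2 = 52954.

52954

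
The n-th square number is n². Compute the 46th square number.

The 46th square number is n² with n = 46.
46² = 2116.

2116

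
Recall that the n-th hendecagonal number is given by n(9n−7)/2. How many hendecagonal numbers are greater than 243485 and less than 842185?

The n-th hendecagonal number is n(9n−7)/2.
Smallest index with value > 243485: n = 234 (giving 245583).
Largest index with value < 842185: n = 432 (giving 838296).
Indices 234 through 432: 199 terms.

199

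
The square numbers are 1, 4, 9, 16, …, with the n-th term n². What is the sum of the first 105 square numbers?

Σ_{i=1}^{105} i² = 105·106·211/6 = 391405.

391405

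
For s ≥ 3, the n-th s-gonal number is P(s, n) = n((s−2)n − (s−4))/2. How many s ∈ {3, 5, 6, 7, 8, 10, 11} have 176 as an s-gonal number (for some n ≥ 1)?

2

s = 3: P(3, 18) = 171 and P(3, 19) = 190; 176 is not s-gonal.
s = 5: P(5, 11) = 176. ✓
s = 6: P(6, 9) = 153 and P(6, 10) = 190; 176 is not s-gonal.
s = 7: P(7, 8) = 148 and P(7, 9) = 189; 176 is not s-gonal.
s = 8: P(8, 8) = 176. ✓
s = 10: P(10, 7) = 175 and P(10, 8) = 232; 176 is not s-gonal.
s = 11: P(11, 6) = 141 and P(11, 7) = 196; 176 is not s-gonal.
Hits: s ∈ {5, 8} → 2.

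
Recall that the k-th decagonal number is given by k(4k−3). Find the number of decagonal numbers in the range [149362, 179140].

19

The n-th decagonal number is n(4n−3).
Smallest index with value ≥ 149362: n = 194 (giving 149962).
Largest index with value ≤ 179140: n = 212 (giving 179140).
Indices 194 through 212: 19 terms.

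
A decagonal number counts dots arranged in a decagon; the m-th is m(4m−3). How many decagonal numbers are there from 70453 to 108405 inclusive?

The n-th decagonal number is n(4n−3).
Smallest index with value ≥ 70453: n = 134 (giving 71422).
Largest index with value ≤ 108405: n = 165 (giving 108405).
Indices 134 through 165: 32 terms.

32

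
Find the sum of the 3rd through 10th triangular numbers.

216

Σ i(i+1)/2 = (Σi² + Σi) / 2 over i = 3..10.
Σi = 55 − 3 = 52 and Σi² = 385 − 5 = 380.
(1·380 + 1·52) / 2 = 432/2 = 216.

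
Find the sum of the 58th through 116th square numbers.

463681

Σ_{i=58}^{116} i² = 527046 − 63365 = 463681.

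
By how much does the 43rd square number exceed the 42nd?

n² − (n−1)² = 2n − 1, so 43² − 42² = 2·43 − 1 = 85.

85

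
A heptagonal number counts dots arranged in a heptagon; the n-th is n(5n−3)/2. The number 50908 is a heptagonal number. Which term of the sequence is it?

143

Set n(5n−3)/2 = 50908, giving 5n² − 3n − 101816 = 0.
The discriminant is 9 + 40·50908 = 2036329, and √2036329 = 1427.
So n = (3 + 1427) / 10 = 1430/10 = 143.
Check: 143·(5·143 − 3)/2 = 50908. ✓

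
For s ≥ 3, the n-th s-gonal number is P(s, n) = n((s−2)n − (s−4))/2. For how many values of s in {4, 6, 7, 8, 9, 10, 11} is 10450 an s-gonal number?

s = 4: P(4, 102) = 10404 and P(4, 103) = 10609; 10450 is not s-gonal.
s = 6: P(6, 72) = 10296 and P(6, 73) = 10585; 10450 is not s-gonal.
s = 7: P(7, 64) = 10144 and P(7, 65) = 10465; 10450 is not s-gonal.
s = 8: P(8, 59) = 10325 and P(8, 60) = 10680; 10450 is not s-gonal.
s = 9: P(9, 55) = 10450. ✓
s = 10: P(10, 51) = 10251 and P(10, 52) = 10660; 10450 is not s-gonal.
s = 11: P(11, 48) = 10200 and P(11, 49) = 10633; 10450 is not s-gonal.
Hits: s ∈ {9} → 1.

1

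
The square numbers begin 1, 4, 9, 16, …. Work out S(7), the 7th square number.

49

The 7th square number is n² with n = 7.
7² = 49.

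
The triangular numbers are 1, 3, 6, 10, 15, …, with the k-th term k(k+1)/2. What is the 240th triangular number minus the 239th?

240

Consecutive triangular numbers differ by n: T_{240} − T_{239} = 240.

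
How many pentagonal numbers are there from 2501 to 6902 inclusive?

The n-th pentagonal number is n(3n−1)/2.
Smallest index with value ≥ 2501: n = 41 (giving 2501).
Largest index with value ≤ 6902: n = 68 (giving 6902).
Indices 41 through 68: 28 terms.

28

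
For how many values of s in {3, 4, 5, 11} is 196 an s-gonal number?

2

s = 3: P(3, 19) = 190 and P(3, 20) = 210; 196 is not s-gonal.
s = 4: P(4, 14) = 196. ✓
s = 5: P(5, 11) = 176 and P(5, 12) = 210; 196 is not s-gonal.
s = 11: P(11, 7) = 196. ✓
Hits: s ∈ {4, 11} → 2.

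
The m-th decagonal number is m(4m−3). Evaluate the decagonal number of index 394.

619762

The 394th decagonal number is n(4n−3) with n = 394.
394·(4·394 − 3) = 394·1573 = 619762.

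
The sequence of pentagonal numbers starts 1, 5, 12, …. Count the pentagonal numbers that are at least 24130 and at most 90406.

The n-th pentagonal number is n(3n−1)/2.
Smallest index with value ≥ 24130: n = 127 (giving 24130).
Largest index with value ≤ 90406: n = 245 (giving 89915).
Indices 127 through 245: 119 terms.

119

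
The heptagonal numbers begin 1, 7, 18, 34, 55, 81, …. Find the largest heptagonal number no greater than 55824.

55279

Solve n(5n−3)/2 ≤ 55824 for integer n.
n = 149 gives 55279 ≤ 55824, while n = 150 gives 56025 > 55824; so the answer is 55279.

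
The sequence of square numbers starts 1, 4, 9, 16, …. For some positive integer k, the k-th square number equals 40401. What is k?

201

We need n² = 40401, so n = √40401 = 201.
Check: 201² = 40401. ✓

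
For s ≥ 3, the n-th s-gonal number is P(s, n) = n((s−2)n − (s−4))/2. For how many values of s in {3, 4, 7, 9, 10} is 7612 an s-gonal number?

s = 3: P(3, 122) = 7503 and P(3, 123) = 7626; 7612 is not s-gonal.
s = 4: P(4, 87) = 7569 and P(4, 88) = 7744; 7612 is not s-gonal.
s = 7: P(7, 55) = 7480 and P(7, 56) = 7756; 7612 is not s-gonal.
s = 9: P(9, 46) = 7291 and P(9, 47) = 7614; 7612 is not s-gonal.
s = 10: P(10, 44) = 7612. ✓
Hits: s ∈ {10} → 1.

1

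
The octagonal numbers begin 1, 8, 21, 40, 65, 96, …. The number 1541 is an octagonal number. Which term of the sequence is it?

Set n(3n−2) = 1541, giving 3n² − 2n − 1541 = 0.
The discriminant is 4 + 12·1541 = 18496, and √18496 = 136.
So n = (2 + 136) / 6 = 138/6 = 23.

23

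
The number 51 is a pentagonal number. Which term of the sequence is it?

Set n(3n−1)/2 = 51, giving 3n² − n − 102 = 0.
The discriminant is 1 + 24·51 = 1225, and √1225 = 35.
So n = (1 + 35) / 6 = 36/6 = 6.
Check: 6·(3·6 − 1)/2 = 51. ✓

6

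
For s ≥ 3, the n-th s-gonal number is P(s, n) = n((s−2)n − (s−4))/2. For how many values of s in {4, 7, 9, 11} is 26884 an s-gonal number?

2

s = 4: P(4, 163) = 26569 and P(4, 164) = 26896; 26884 is not s-gonal.
s = 7: P(7, 104) = 26884. ✓
s = 9: P(9, 88) = 26884. ✓
s = 11: P(11, 77) = 26411 and P(11, 78) = 27105; 26884 is not s-gonal.
Hits: s ∈ {7, 9} → 2.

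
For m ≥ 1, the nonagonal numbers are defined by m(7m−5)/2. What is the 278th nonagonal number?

269799

278·(7·278 − 5)/2 = 278·1941/2 = 269799.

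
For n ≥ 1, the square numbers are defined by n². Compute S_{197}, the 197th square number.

The 197th square number is n² with n = 197.
197² = 38809.

38809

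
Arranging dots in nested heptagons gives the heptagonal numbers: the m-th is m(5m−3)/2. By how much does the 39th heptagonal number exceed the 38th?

191

Consecutive heptagonal numbers differ by 5n − 4: here 5·39 − 4 = 191.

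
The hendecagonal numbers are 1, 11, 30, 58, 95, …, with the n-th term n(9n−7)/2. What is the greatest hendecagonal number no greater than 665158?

662208

Solve n(9n−7)/2 ≤ 665158 for integer n.
n = 384 gives 662208 ≤ 665158, while n = 385 gives 665665 > 665158; so the answer is 662208.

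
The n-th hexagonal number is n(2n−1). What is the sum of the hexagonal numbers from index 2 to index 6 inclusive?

160

Σ i(2i−1) = 2Σi² − Σi over i = 2..6.
Σi = 21 − 1 = 20 and Σi² = 91 − 1 = 90.
2·90 − 1·20 = 160.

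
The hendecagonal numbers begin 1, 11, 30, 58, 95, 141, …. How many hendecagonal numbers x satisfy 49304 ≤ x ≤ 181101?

96

The n-th hendecagonal number is n(9n−7)/2.
Smallest index with value ≥ 49304: n = 106 (giving 50191).
Largest index with value ≤ 181101: n = 201 (giving 181101).
Indices 106 through 201: 96 terms.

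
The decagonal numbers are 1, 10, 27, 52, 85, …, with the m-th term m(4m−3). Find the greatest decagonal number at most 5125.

Solve n(4n−3) ≤ 5125 for integer n.
n = 36 gives 5076 ≤ 5125, while n = 37 gives 5365 > 5125; so the answer is 5076.

5076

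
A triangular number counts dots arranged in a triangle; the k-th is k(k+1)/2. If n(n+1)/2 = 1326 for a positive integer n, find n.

51

Set n(n+1)/2 = 1326, giving n² + n − 2652 = 0.
The discriminant is 1 + 8·1326 = 10609, and √10609 = 103.
So n = (-1 + 103) / 2 = 102/2 = 51.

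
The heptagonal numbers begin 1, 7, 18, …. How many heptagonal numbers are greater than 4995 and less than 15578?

34

The n-th heptagonal number is n(5n−3)/2.
Smallest index with value > 4995: n = 46 (giving 5221).
Largest index with value < 15578: n = 79 (giving 15484).
Indices 46 through 79: 34 terms.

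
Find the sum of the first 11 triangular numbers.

286

Σ i(i+1)/2 = (Σi² + Σi) / 2 over i = 1..11.
Σi = 66 and Σi² = 506.
(1·506 + 1·66) / 2 = 572/2 = 286.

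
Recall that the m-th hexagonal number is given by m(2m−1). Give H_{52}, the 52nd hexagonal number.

The 52nd hexagonal number is n(2n−1) with n = 52.
52·(2·52 − 1) = 52·103 = 5356.

5356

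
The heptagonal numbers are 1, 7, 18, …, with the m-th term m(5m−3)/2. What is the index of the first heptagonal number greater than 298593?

Solve n(5n−3)/2 > 298593 for integer n.
The largest n with value ≤ 298593 is 345 (since 297045 ≤ 298593 < 298771), so the first above is n = 346, value 298771.

346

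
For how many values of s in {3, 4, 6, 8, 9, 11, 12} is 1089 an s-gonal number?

2

s = 3: P(3, 46) = 1081 and P(3, 47) = 1128; 1089 is not s-gonal.
s = 4: P(4, 33) = 1089. ✓
s = 6: P(6, 23) = 1035 and P(6, 24) = 1128; 1089 is not s-gonal.
s = 8: P(8, 19) = 1045 and P(8, 20) = 1160; 1089 is not s-gonal.
s = 9: P(9, 18) = 1089. ✓
s = 11: P(11, 15) = 960 and P(11, 16) = 1096; 1089 is not s-gonal.
s = 12: P(12, 15) = 1065 and P(12, 16) = 1216; 1089 is not s-gonal.
Hits: s ∈ {4, 9} → 2.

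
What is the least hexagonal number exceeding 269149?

Solve n(2n−1) > 269149 for integer n.
The largest n with value ≤ 269149 is 367 (since 269011 ≤ 269149 < 270480), so the first above is n = 368, value 270480.

270480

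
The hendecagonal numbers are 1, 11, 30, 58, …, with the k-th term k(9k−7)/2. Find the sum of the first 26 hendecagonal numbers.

26676

Σ i(9i−7)/2 = (9Σi² − 7Σi) / 2 over i = 1..26.
Σi = 351 and Σi² = 6201.
(9·6201 − 7·351) / 2 = 53352/2 = 26676.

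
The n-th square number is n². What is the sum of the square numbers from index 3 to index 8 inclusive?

Σ_{i=3}^{8} i² = 204 − 5 = 199.

199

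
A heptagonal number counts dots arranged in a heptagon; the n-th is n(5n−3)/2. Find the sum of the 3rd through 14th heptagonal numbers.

Σ i(5i−3)/2 = (5Σi² − 3Σi) / 2 over i = 3..14.
Σi = 105 − 3 = 102 and Σi² = 1015 − 5 = 1010.
(5·1010 − 3·102) / 2 = 4744/2 = 2372.

2372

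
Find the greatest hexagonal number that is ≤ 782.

Solve n(2n−1) ≤ 782 for integer n.
n = 20 gives 780 ≤ 782, while n = 21 gives 861 > 782; so the answer is 780.

780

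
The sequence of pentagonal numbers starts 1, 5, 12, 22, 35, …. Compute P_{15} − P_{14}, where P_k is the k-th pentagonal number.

43

Consecutive pentagonal numbers differ by 3n − 2: here 3·15 − 2 = 43.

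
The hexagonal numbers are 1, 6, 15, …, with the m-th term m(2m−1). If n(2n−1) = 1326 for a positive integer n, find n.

Set n(2n−1) = 1326, giving 2n² − n − 1326 = 0.
The discriminant is 1 + 8·1326 = 10609, and √10609 = 103.
So n = (1 + 103) / 4 = 104/4 = 26.

26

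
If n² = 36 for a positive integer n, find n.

We need n² = 36, so n = √36 = 6.
Check: 6² = 36. ✓

6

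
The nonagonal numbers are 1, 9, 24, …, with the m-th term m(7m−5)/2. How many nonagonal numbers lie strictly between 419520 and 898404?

The n-th nonagonal number is n(7n−5)/2.
Smallest index with value > 419520: n = 347 (giving 420564).
Largest index with value < 898404: n = 506 (giving 894861).
Indices 347 through 506: 160 terms.

160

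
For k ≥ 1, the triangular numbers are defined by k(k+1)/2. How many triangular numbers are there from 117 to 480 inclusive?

16

The n-th triangular number is n(n+1)/2.
Smallest index with value ≥ 117: n = 15 (giving 120).
Largest index with value ≤ 480: n = 30 (giving 465).
Indices 15 through 30: 16 terms.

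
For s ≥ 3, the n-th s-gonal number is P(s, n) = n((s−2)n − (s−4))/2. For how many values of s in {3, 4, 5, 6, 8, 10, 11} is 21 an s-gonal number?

2

s = 3: P(3, 6) = 21. ✓
s = 4: P(4, 4) = 16 and P(4, 5) = 25; 21 is not s-gonal.
s = 5: P(5, 3) = 12 and P(5, 4) = 22; 21 is not s-gonal.
s = 6: P(6, 3) = 15 and P(6, 4) = 28; 21 is not s-gonal.
s = 8: P(8, 3) = 21. ✓
s = 10: P(10, 2) = 10 and P(10, 3) = 27; 21 is not s-gonal.
s = 11: P(11, 2) = 11 and P(11, 3) = 30; 21 is not s-gonal.
Hits: s ∈ {3, 8} → 2.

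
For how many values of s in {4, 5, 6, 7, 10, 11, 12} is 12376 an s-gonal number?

s = 4: P(4, 111) = 12321 and P(4, 112) = 12544; 12376 is not s-gonal.
s = 5: P(5, 91) = 12376. ✓
s = 6: P(6, 78) = 12090 and P(6, 79) = 12403; 12376 is not s-gonal.
s = 7: P(7, 70) = 12145 and P(7, 71) = 12496; 12376 is not s-gonal.
s = 10: P(10, 56) = 12376. ✓
s = 11: P(11, 52) = 11986 and P(11, 53) = 12455; 12376 is not s-gonal.
s = 12: P(12, 50) = 12300 and P(12, 51) = 12801; 12376 is not s-gonal.
Hits: s ∈ {5, 10} → 2.

2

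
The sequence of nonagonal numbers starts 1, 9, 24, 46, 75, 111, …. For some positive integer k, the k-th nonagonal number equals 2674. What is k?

Set n(7n−5)/2 = 2674, giving 7n² − 5n − 5348 = 0.
So n = (5 + 387) / 14 = 392/14 = 28.

28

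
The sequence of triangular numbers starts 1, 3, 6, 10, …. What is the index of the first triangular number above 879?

42

Solve n(n+1)/2 > 879 for integer n.
The largest n with value ≤ 879 is 41 (since 861 ≤ 879 < 903), so the first above is n = 42, value 903.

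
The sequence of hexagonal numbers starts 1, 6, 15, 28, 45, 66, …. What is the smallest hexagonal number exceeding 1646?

1653

Solve n(2n−1) > 1646 for integer n.
The largest n with value ≤ 1646 is 28 (since 1540 ≤ 1646 < 1653), so the first above is n = 29, value 1653.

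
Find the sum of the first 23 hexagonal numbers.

Σ i(2i−1) = 2Σi² − Σi over i = 1..23.
Σi = 276 and Σi² = 4324.
2·4324 − 1·276 = 8372.

8372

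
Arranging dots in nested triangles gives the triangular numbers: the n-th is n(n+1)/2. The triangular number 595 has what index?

34

Set n(n+1)/2 = 595, giving n² + n − 1190 = 0.
So n = (-1 + 69) / 2 = 68/2 = 34.
Check: 34·35/2 = 595. ✓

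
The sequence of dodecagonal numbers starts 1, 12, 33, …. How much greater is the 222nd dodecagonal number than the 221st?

Consecutive dodecagonal numbers differ by 10n − 9: here 10·222 − 9 = 2211.

2211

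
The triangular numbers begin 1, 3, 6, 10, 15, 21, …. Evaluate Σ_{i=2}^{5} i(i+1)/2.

Σ i(i+1)/2 = (Σi² + Σi) / 2 over i = 2..5.
Σi = 15 − 1 = 14 and Σi² = 55 − 1 = 54.
(1·54 + 1·14) / 2 = 68/2 = 34.

34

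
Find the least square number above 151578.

152100

Solve n² > 151578 for integer n.
The largest n with value ≤ 151578 is 389 (since 151321 ≤ 151578 < 152100), so the first above is n = 390, value 152100.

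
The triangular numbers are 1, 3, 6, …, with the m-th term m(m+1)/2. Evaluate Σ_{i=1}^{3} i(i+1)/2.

10

Σ i(i+1)/2 = (Σi² + Σi) / 2 over i = 1..3.
Σi = 6 and Σi² = 14.
(1·14 + 1·6) / 2 = 20/2 = 10.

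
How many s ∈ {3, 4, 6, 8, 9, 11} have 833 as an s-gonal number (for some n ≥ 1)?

s = 3: P(3, 40) = 820 and P(3, 41) = 861; 833 is not s-gonal.
s = 4: P(4, 28) = 784 and P(4, 29) = 841; 833 is not s-gonal.
s = 6: P(6, 20) = 780 and P(6, 21) = 861; 833 is not s-gonal.
s = 8: P(8, 17) = 833. ✓
s = 9: P(9, 15) = 750 and P(9, 16) = 856; 833 is not s-gonal.
s = 11: P(11, 14) = 833. ✓
Hits: s ∈ {8, 11} → 2.

2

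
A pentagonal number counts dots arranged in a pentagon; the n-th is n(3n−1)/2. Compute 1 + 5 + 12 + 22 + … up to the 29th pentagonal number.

12615

Σ i(3i−1)/2 = (3Σi² − Σi) / 2 over i = 1..29.
Σi = 435 and Σi² = 8555.
(3·8555 − 1·435) / 2 = 25230/2 = 12615.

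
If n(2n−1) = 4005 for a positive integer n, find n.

45

Set n(2n−1) = 4005, giving 2n² − n − 4005 = 0.
So n = (1 + 179) / 4 = 180/4 = 45.
Check: 45·(2·45 − 1) = 4005. ✓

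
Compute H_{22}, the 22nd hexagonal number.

The 22nd hexagonal number is n(2n−1) with n = 22.
22·(2·22 − 1) = 22·43 = 946.

946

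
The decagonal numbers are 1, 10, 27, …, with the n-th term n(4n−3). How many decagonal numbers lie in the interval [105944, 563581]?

212

The n-th decagonal number is n(4n−3).
Smallest index with value ≥ 105944: n = 164 (giving 107092).
Largest index with value ≤ 563581: n = 375 (giving 561375).
Indices 164 through 375: 212 terms.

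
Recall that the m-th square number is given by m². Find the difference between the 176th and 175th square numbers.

n² − (n−1)² = 2n − 1, so 176² − 175² = 2·176 − 1 = 351.

351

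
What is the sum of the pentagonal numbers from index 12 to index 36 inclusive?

23250

Σ i(3i−1)/2 = (3Σi² − Σi) / 2 over i = 12..36.
Σi = 666 − 66 = 600 and Σi² = 16206 − 506 = 15700.
(3·15700 − 1·600) / 2 = 46500/2 = 23250.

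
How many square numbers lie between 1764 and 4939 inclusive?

29

The n-th square number is n².
Smallest index with value ≥ 1764: n = 42 (giving 1764).
Largest index with value ≤ 4939: n = 70 (giving 4900).
Indices 42 through 70: 29 terms.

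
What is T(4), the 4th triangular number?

The 4th triangular number is n(n+1)/2 with n = 4.
4·5/2 = 20/2 = 10.

10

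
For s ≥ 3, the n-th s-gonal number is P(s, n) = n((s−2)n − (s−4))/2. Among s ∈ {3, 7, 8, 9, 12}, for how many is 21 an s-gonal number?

2

s = 3: P(3, 6) = 21. ✓
s = 7: P(7, 3) = 18 and P(7, 4) = 34; 21 is not s-gonal.
s = 8: P(8, 3) = 21. ✓
s = 9: P(9, 2) = 9 and P(9, 3) = 24; 21 is not s-gonal.
s = 12: P(12, 2) = 12 and P(12, 3) = 33; 21 is not s-gonal.
Hits: s ∈ {3, 8} → 2.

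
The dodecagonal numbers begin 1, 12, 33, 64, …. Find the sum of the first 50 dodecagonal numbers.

Σ i(5i−4) = 5Σi² − 4Σi over i = 1..50.
Σi = 1275 and Σi² = 42925.
5·42925 − 4·1275 = 209525.

209525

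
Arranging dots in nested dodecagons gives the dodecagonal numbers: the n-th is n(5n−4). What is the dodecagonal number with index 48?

The 48th dodecagonal number is n(5n−4) with n = 48.
48·(5·48 − 4) = 48·236 = 11328.

11328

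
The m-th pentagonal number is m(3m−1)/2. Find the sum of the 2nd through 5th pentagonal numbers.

Σ i(3i−1)/2 = (3Σi² − Σi) / 2 over i = 2..5.
Σi = 15 − 1 = 14 and Σi² = 55 − 1 = 54.
(3·54 − 1·14) / 2 = 148/2 = 74.

74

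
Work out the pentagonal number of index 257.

98945

The 257th pentagonal number is n(3n−1)/2 with n = 257.
257·(3·257 − 1)/2 = 257·770/2 = 257·385 = 98945.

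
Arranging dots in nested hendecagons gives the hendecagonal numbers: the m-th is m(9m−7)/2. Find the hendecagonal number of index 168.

126420

The 168th hendecagonal number is n(9n−7)/2 with n = 168.
168·(9·168 − 7)/2 = 168·1505/2 = 126420.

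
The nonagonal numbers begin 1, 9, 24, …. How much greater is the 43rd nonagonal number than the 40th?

43·(7·43 − 5)/2 = 6364 and 40·(7·40 − 5)/2 = 5500.
Difference: 6364 − 5500 = 864.

864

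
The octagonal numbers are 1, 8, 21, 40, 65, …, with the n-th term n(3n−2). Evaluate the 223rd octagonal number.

The 223rd octagonal number is n(3n−2) with n = 223.
223·(3·223 − 2) = 223·667 = 148741.

148741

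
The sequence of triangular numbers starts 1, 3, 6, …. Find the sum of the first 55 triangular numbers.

29260

Σ i(i+1)/2 = (Σi² + Σi) / 2 over i = 1..55.
Σi = 1540 and Σi² = 56980.
(1·56980 + 1·1540) / 2 = 58520/2 = 29260.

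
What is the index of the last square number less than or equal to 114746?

Solve n² ≤ 114746 for integer n.
n = 338 gives 114244 ≤ 114746, while n = 339 gives 114921 > 114746; so the answer is index 338.

338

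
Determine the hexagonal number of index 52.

5356

The 52nd hexagonal number is n(2n−1) with n = 52.
52·(2·52 − 1) = 52·103 = 5356.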